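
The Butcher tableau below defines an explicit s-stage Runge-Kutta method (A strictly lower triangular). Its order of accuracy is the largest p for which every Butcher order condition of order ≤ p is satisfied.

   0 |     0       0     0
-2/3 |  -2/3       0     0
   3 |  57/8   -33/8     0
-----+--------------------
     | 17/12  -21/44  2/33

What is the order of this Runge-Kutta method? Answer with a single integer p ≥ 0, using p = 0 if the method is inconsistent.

b = (17/12, -21/44, 2/33)
c = (0, -2/3, 3)
Ac = (0, 0, 11/4)
Σ b_i: 17/12·1 + (-21/44)·1 + 2/33·1 = 1 ✓
b·c: (-21/44)·(-2/3) + 2/33·3 = 1/2 ✓
b·c²: (-21/44)·4/9 + 2/33·9 = 1/3 ✓
b·Ac: 2/33·11/4 = 1/6 ✓; 3 stages ⇒ order 3.

3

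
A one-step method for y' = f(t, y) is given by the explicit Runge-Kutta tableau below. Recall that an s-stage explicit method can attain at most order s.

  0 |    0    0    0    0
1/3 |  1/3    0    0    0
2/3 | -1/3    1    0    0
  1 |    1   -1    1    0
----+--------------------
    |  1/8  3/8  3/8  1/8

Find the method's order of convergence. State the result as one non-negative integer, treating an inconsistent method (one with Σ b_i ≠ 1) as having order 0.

b = (1/8, 3/8, 3/8, 1/8)
c = (0, 1/3, 2/3, 1)
Ac = (0, 0, 1/3, 1/3)
Σ b_i: 1/8·1 + 3/8·1 + 3/8·1 + 1/8·1 = 1 ✓
b·c: 3/8·1/3 + 3/8·2/3 + 1/8·1 = 1/2 ✓
b·c²: 3/8·1/9 + 3/8·4/9 + 1/8·1 = 1/3 ✓
b·Ac: 3/8·1/3 + 1/8·1/3 = 1/6 ✓
b·c³: 3/8·1/27 + 3/8·8/27 + 1/8·1 = 1/4 ✓
b·(c∘Ac): 3/8·2/9 + 1/8·1/3 = 1/8 ✓
b·Ac²: 3/8·1/9 + 1/8·1/3 = 1/12 ✓
b·A²c: 1/8·1/3 = 1/24 ✓; 4 stages ⇒ order 4.

4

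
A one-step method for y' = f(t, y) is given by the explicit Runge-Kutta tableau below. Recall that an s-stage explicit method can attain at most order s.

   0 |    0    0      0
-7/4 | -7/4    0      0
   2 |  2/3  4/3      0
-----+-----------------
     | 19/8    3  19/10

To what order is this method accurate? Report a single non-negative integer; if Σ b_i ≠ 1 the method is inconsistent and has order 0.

b = (19/8, 3, 19/10)
c = (0, -7/4, 2)
Ac = (0, 0, -7/3)
Σ b_i: 19/8·1 + 3·1 + 19/10·1 = 291/40 ≠ 1 ⇒ order 0.

0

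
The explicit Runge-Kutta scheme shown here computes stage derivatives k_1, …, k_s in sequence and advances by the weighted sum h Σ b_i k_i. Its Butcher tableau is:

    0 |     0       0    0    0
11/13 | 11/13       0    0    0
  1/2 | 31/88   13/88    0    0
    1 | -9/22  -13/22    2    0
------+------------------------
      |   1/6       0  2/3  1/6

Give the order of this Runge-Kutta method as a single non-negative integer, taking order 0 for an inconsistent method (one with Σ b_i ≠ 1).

4

b = (1/6, 0, 2/3, 1/6)
c = (0, 11/13, 1/2, 1)
Ac = (0, 0, 1/8, 1/2)
Σ b_i: 1/6·1 + 2/3·1 + 1/6·1 = 1 ✓
b·c: 2/3·1/2 + 1/6·1 = 1/2 ✓
b·c²: 2/3·1/4 + 1/6·1 = 1/3 ✓
b·Ac: 2/3·1/8 + 1/6·1/2 = 1/6 ✓
b·c³: 2/3·1/8 + 1/6·1 = 1/4 ✓
b·(c∘Ac): 2/3·1/16 + 1/6·1/2 = 1/8 ✓
b·Ac²: 2/3·11/104 + 1/6·1/13 = 1/12 ✓
b·A²c: 1/6·1/4 = 1/24 ✓; 4 stages ⇒ order 4.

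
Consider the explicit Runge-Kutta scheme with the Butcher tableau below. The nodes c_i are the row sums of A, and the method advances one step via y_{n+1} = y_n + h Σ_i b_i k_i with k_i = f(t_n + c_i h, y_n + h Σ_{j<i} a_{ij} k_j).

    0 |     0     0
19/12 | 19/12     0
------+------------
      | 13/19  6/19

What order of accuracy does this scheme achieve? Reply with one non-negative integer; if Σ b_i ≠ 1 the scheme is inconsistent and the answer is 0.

b = (13/19, 6/19)
c = (0, 19/12)
Σ b_i: 13/19·1 + 6/19·1 = 1 ✓
b·c: 6/19·19/12 = 1/2 ✓; 2 stages ⇒ order 2.

2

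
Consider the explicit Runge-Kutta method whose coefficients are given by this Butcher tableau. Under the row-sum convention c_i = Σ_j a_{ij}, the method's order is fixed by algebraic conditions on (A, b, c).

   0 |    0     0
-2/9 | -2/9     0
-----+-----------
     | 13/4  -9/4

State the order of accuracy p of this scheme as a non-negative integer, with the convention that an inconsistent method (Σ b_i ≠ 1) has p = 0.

2

b = (13/4, -9/4)
c = (0, -2/9)
Σ b_i: 13/4·1 + (-9/4)·1 = 1 ✓
b·c: (-9/4)·(-2/9) = 1/2 ✓; 2 stages ⇒ order 2.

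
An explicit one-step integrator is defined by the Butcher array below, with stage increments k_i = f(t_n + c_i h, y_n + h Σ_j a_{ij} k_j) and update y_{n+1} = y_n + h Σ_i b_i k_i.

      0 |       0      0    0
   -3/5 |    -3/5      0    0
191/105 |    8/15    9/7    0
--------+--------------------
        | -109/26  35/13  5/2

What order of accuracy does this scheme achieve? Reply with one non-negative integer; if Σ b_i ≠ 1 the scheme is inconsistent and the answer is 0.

1

b = (-109/26, 35/13, 5/2)
c = (0, -3/5, 191/105)
Ac = (0, 0, -27/35)
Σ b_i: (-109/26)·1 + 35/13·1 + 5/2·1 = 1 ✓
b·c: 35/13·(-3/5) + 5/2·191/105 = 1601/546 ≠ 1/2 ⇒ order 1.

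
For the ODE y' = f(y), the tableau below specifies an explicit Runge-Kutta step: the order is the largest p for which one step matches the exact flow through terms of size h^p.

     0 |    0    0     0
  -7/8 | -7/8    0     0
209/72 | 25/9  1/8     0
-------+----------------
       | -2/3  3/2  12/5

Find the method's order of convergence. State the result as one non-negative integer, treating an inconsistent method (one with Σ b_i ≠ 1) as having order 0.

b = (-2/3, 3/2, 12/5)
c = (0, -7/8, 209/72)
Ac = (0, 0, -7/64)
Σ b_i: (-2/3)·1 + 3/2·1 + 12/5·1 = 97/30 ≠ 1 ⇒ order 0.

0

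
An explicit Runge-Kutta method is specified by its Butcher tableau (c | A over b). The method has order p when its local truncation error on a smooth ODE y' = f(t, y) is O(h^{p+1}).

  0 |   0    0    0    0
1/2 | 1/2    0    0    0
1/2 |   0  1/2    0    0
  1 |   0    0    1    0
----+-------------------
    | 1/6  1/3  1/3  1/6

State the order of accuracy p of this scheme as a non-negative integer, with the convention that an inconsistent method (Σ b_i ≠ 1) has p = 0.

b = (1/6, 1/3, 1/3, 1/6)
c = (0, 1/2, 1/2, 1)
Ac = (0, 0, 1/4, 1/2)
Σ b_i: 1/6·1 + 1/3·1 + 1/3·1 + 1/6·1 = 1 ✓
b·c: 1/3·1/2 + 1/3·1/2 + 1/6·1 = 1/2 ✓
b·c²: 1/3·1/4 + 1/3·1/4 + 1/6·1 = 1/3 ✓
b·Ac: 1/3·1/4 + 1/6·1/2 = 1/6 ✓
b·c³: 1/3·1/8 + 1/3·1/8 + 1/6·1 = 1/4 ✓
b·(c∘Ac): 1/3·1/8 + 1/6·1/2 = 1/8 ✓
b·Ac²: 1/3·1/8 + 1/6·1/4 = 1/12 ✓
b·A²c: 1/6·1/4 = 1/24 ✓; 4 stages ⇒ order 4.

4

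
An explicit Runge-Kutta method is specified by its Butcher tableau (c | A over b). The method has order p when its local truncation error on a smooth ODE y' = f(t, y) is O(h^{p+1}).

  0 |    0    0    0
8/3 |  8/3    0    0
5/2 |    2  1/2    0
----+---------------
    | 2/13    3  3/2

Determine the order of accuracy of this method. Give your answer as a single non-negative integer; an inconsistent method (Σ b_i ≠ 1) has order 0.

0

b = (2/13, 3, 3/2)
c = (0, 8/3, 5/2)
Ac = (0, 0, 4/3)
Σ b_i: 2/13·1 + 3·1 + 3/2·1 = 121/26 ≠ 1 ⇒ order 0.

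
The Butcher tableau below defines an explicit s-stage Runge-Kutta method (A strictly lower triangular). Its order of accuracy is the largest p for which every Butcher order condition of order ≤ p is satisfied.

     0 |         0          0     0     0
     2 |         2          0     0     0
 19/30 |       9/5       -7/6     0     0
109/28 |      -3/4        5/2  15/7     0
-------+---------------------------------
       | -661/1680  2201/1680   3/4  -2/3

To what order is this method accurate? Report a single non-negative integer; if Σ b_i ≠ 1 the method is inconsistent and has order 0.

b = (-661/1680, 2201/1680, 3/4, -2/3)
c = (0, 2, 19/30, 109/28)
Ac = (0, 0, -7/3, 89/14)
Σ b_i: (-661/1680)·1 + 2201/1680·1 + 3/4·1 + (-2/3)·1 = 1 ✓
b·c: 2201/1680·2 + 3/4·19/30 + (-2/3)·109/28 = 1/2 ✓
b·c²: 2201/1680·4 + 3/4·361/900 + (-2/3)·11881/784 = -89407/19600 ≠ 1/3 ⇒ order 2.
b·Ac: 3/4·(-7/3) + (-2/3)·89/14 = -503/84 ≠ 1/6

2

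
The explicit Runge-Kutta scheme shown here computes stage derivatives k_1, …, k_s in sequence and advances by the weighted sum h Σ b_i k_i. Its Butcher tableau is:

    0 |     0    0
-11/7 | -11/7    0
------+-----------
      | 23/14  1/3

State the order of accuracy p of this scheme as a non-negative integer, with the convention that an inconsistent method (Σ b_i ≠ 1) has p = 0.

0

b = (23/14, 1/3)
c = (0, -11/7)
Σ b_i: 23/14·1 + 1/3·1 = 83/42 ≠ 1 ⇒ order 0.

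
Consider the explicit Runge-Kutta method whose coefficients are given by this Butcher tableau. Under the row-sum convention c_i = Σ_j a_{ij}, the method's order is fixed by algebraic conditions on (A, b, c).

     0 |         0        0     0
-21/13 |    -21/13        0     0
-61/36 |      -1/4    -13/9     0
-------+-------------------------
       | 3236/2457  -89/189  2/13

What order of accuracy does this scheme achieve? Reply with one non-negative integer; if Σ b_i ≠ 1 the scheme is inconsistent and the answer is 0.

2

b = (3236/2457, -89/189, 2/13)
c = (0, -21/13, -61/36)
Ac = (0, 0, 7/3)
Σ b_i: 3236/2457·1 + (-89/189)·1 + 2/13·1 = 1 ✓
b·c: (-89/189)·(-21/13) + 2/13·(-61/36) = 1/2 ✓
b·c²: (-89/189)·441/169 + 2/13·3721/1296 = -86195/109512 ≠ 1/3 ⇒ order 2.
b·Ac: 2/13·7/3 = 14/39 ≠ 1/6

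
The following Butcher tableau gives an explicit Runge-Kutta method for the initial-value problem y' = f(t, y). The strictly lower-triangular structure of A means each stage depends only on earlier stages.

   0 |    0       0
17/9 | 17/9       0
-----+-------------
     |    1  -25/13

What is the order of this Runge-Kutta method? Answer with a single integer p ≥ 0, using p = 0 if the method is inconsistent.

b = (1, -25/13)
c = (0, 17/9)
Σ b_i: 1·1 + (-25/13)·1 = -12/13 ≠ 1 ⇒ order 0.

0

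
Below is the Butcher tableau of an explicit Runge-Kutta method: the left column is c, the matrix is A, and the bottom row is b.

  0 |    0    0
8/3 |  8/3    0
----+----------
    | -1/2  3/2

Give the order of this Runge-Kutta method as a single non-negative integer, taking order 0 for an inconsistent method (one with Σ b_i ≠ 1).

b = (-1/2, 3/2)
c = (0, 8/3)
Σ b_i: (-1/2)·1 + 3/2·1 = 1 ✓
b·c: 3/2·8/3 = 4 ≠ 1/2 ⇒ order 1.

1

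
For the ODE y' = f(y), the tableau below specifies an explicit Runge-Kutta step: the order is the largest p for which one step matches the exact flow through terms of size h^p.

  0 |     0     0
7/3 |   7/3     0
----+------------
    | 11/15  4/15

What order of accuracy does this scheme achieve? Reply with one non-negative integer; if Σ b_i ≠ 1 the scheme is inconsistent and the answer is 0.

b = (11/15, 4/15)
c = (0, 7/3)
Σ b_i: 11/15·1 + 4/15·1 = 1 ✓
b·c: 4/15·7/3 = 28/45 ≠ 1/2 ⇒ order 1.

1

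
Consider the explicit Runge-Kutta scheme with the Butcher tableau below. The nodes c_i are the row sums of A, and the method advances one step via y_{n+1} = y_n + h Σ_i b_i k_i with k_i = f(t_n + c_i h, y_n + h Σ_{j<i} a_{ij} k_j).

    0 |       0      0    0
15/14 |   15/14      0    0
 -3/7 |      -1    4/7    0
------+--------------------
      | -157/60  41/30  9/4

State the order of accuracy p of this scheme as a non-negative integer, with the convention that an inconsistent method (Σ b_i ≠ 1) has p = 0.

b = (-157/60, 41/30, 9/4)
c = (0, 15/14, -3/7)
Ac = (0, 0, 30/49)
Σ b_i: (-157/60)·1 + 41/30·1 + 9/4·1 = 1 ✓
b·c: 41/30·15/14 + 9/4·(-3/7) = 1/2 ✓
b·c²: 41/30·225/196 + 9/4·9/49 = 111/56 ≠ 1/3 ⇒ order 2.
b·Ac: 9/4·30/49 = 135/98 ≠ 1/6

2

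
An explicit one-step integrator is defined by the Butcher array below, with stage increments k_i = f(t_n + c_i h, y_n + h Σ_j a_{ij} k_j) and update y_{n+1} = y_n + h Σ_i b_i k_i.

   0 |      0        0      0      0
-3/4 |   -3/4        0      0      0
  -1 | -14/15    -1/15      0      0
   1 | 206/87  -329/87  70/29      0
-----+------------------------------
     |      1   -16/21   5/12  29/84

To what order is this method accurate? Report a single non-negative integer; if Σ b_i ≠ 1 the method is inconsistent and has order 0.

b = (1, -16/21, 5/12, 29/84)
c = (0, -3/4, -1, 1)
Ac = (0, 0, 1/20, 49/116)
Σ b_i: 1·1 + (-16/21)·1 + 5/12·1 + 29/84·1 = 1 ✓
b·c: (-16/21)·(-3/4) + 5/12·(-1) + 29/84·1 = 1/2 ✓
b·c²: (-16/21)·9/16 + 5/12·1 + 29/84·1 = 1/3 ✓
b·Ac: 5/12·1/20 + 29/84·49/116 = 1/6 ✓
b·c³: (-16/21)·(-27/64) + 5/12·(-1) + 29/84·1 = 1/4 ✓
b·(c∘Ac): 5/12·(-1/20) + 29/84·49/116 = 1/8 ✓
b·Ac²: 5/12·(-3/80) + 29/84·133/464 = 1/12 ✓
b·A²c: 29/84·7/58 = 1/24 ✓; 4 stages ⇒ order 4.

4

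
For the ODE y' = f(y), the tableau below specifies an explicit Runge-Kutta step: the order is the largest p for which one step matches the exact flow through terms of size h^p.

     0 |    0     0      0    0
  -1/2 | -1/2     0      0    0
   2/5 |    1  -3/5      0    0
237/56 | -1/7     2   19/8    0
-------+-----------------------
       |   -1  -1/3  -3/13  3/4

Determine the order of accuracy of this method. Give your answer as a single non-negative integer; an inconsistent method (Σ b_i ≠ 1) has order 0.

0

b = (-1, -1/3, -3/13, 3/4)
c = (0, -1/2, 2/5, 237/56)
Ac = (0, 0, 3/10, -1/20)
Σ b_i: (-1)·1 + (-1/3)·1 + (-3/13)·1 + 3/4·1 = -127/156 ≠ 1 ⇒ order 0.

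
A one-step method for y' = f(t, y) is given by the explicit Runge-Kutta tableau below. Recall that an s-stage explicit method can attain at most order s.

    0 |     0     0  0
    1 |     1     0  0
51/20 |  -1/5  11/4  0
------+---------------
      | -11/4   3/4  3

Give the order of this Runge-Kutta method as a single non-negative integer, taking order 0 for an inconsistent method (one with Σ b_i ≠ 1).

1

b = (-11/4, 3/4, 3)
c = (0, 1, 51/20)
Ac = (0, 0, 11/4)
Σ b_i: (-11/4)·1 + 3/4·1 + 3·1 = 1 ✓
b·c: 3/4·1 + 3·51/20 = 42/5 ≠ 1/2 ⇒ order 1.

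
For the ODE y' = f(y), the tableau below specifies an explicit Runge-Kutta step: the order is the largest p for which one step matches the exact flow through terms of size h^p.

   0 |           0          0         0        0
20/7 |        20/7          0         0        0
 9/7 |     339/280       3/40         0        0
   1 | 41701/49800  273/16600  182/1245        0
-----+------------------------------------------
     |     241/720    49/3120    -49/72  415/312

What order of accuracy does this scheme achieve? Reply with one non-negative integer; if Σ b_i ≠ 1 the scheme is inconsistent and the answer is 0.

4

b = (241/720, 49/3120, -49/72, 415/312)
c = (0, 20/7, 9/7, 1)
Ac = (0, 0, 3/14, 39/166)
Σ b_i: 241/720·1 + 49/3120·1 + (-49/72)·1 + 415/312·1 = 1 ✓
b·c: 49/3120·20/7 + (-49/72)·9/7 + 415/312·1 = 1/2 ✓
b·c²: 49/3120·400/49 + (-49/72)·81/49 + 415/312·1 = 1/3 ✓
b·Ac: (-49/72)·3/14 + 415/312·39/166 = 1/6 ✓
b·c³: 49/3120·8000/343 + (-49/72)·729/343 + 415/312·1 = 1/4 ✓
b·(c∘Ac): (-49/72)·27/98 + 415/312·39/166 = 1/8 ✓
b·Ac²: (-49/72)·30/49 + 415/312·156/415 = 1/12 ✓
b·A²c: 415/312·13/415 = 1/24 ✓; 4 stages ⇒ order 4.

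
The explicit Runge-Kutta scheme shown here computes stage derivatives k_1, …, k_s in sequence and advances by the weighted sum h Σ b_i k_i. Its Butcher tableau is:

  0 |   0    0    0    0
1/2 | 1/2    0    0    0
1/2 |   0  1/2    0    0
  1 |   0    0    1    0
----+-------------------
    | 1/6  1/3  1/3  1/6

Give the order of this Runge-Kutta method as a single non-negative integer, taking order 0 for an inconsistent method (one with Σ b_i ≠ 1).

4

b = (1/6, 1/3, 1/3, 1/6)
c = (0, 1/2, 1/2, 1)
Ac = (0, 0, 1/4, 1/2)
Σ b_i: 1/6·1 + 1/3·1 + 1/3·1 + 1/6·1 = 1 ✓
b·c: 1/3·1/2 + 1/3·1/2 + 1/6·1 = 1/2 ✓
b·c²: 1/3·1/4 + 1/3·1/4 + 1/6·1 = 1/3 ✓
b·Ac: 1/3·1/4 + 1/6·1/2 = 1/6 ✓
b·c³: 1/3·1/8 + 1/3·1/8 + 1/6·1 = 1/4 ✓
b·(c∘Ac): 1/3·1/8 + 1/6·1/2 = 1/8 ✓
b·Ac²: 1/3·1/8 + 1/6·1/4 = 1/12 ✓
b·A²c: 1/6·1/4 = 1/24 ✓; 4 stages ⇒ order 4.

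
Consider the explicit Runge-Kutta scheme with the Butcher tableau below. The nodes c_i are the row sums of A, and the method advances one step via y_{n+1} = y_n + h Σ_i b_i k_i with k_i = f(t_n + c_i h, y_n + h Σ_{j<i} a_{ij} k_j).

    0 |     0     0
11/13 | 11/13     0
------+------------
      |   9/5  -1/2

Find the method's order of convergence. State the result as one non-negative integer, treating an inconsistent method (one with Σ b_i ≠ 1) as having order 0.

b = (9/5, -1/2)
c = (0, 11/13)
Σ b_i: 9/5·1 + (-1/2)·1 = 13/10 ≠ 1 ⇒ order 0.

0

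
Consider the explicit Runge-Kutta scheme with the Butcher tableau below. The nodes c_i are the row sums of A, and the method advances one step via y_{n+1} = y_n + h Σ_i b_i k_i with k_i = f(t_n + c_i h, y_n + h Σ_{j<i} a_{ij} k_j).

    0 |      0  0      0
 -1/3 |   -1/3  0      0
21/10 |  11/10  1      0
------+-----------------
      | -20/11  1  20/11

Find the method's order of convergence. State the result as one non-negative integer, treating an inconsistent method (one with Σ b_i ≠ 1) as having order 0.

b = (-20/11, 1, 20/11)
c = (0, -1/3, 21/10)
Ac = (0, 0, -1/3)
Σ b_i: (-20/11)·1 + 1·1 + 20/11·1 = 1 ✓
b·c: 1·(-1/3) + 20/11·21/10 = 115/33 ≠ 1/2 ⇒ order 1.

1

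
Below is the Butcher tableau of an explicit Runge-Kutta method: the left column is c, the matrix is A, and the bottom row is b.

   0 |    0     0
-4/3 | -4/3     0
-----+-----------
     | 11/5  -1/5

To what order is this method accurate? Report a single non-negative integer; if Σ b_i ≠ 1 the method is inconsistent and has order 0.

0

b = (11/5, -1/5)
c = (0, -4/3)
Σ b_i: 11/5·1 + (-1/5)·1 = 2 ≠ 1 ⇒ order 0.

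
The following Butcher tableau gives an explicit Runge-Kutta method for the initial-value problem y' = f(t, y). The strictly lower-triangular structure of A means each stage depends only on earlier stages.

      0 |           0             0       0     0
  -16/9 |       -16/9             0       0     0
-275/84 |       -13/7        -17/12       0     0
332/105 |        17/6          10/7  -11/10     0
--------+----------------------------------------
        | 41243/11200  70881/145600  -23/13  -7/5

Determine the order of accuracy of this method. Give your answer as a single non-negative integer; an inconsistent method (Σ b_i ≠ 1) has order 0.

2

b = (41243/11200, 70881/145600, -23/13, -7/5)
c = (0, -16/9, -275/84, 332/105)
Ac = (0, 0, 68/27, 535/504)
Σ b_i: 41243/11200·1 + 70881/145600·1 + (-23/13)·1 + (-7/5)·1 = 1 ✓
b·c: 70881/145600·(-16/9) + (-23/13)·(-275/84) + (-7/5)·332/105 = 1/2 ✓
b·c²: 70881/145600·256/81 + (-23/13)·75625/7056 + (-7/5)·110224/11025 = -83138429/2646000 ≠ 1/3 ⇒ order 2.
b·Ac: (-23/13)·68/27 + (-7/5)·535/504 = -16685/2808 ≠ 1/6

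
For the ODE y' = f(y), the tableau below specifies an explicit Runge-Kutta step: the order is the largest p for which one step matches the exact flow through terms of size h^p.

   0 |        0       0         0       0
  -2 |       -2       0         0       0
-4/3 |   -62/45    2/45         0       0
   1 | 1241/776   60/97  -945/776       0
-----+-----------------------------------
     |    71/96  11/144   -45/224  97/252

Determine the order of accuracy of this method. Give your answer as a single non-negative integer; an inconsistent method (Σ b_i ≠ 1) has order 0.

4

b = (71/96, 11/144, -45/224, 97/252)
c = (0, -2, -4/3, 1)
Ac = (0, 0, -4/45, 75/194)
Σ b_i: 71/96·1 + 11/144·1 + (-45/224)·1 + 97/252·1 = 1 ✓
b·c: 11/144·(-2) + (-45/224)·(-4/3) + 97/252·1 = 1/2 ✓
b·c²: 11/144·4 + (-45/224)·16/9 + 97/252·1 = 1/3 ✓
b·Ac: (-45/224)·(-4/45) + 97/252·75/194 = 1/6 ✓
b·c³: 11/144·(-8) + (-45/224)·(-64/27) + 97/252·1 = 1/4 ✓
b·(c∘Ac): (-45/224)·16/135 + 97/252·75/194 = 1/8 ✓
b·Ac²: (-45/224)·8/45 + 97/252·30/97 = 1/12 ✓
b·A²c: 97/252·21/194 = 1/24 ✓; 4 stages ⇒ order 4.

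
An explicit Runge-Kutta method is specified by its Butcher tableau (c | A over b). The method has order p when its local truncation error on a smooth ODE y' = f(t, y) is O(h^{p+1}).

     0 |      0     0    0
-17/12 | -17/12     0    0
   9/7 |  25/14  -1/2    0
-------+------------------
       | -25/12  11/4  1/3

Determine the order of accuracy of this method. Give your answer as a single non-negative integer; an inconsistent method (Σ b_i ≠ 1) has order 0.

b = (-25/12, 11/4, 1/3)
c = (0, -17/12, 9/7)
Ac = (0, 0, 17/24)
Σ b_i: (-25/12)·1 + 11/4·1 + 1/3·1 = 1 ✓
b·c: 11/4·(-17/12) + 1/3·9/7 = -1165/336 ≠ 1/2 ⇒ order 1.

1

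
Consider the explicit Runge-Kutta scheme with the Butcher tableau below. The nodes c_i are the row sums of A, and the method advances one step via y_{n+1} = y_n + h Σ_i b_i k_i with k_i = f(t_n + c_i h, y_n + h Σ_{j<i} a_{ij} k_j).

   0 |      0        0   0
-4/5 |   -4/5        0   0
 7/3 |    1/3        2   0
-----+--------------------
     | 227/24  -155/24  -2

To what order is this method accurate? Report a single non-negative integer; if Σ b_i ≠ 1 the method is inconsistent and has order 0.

2

b = (227/24, -155/24, -2)
c = (0, -4/5, 7/3)
Ac = (0, 0, -8/5)
Σ b_i: 227/24·1 + (-155/24)·1 + (-2)·1 = 1 ✓
b·c: (-155/24)·(-4/5) + (-2)·7/3 = 1/2 ✓
b·c²: (-155/24)·16/25 + (-2)·49/9 = -676/45 ≠ 1/3 ⇒ order 2.
b·Ac: (-2)·(-8/5) = 16/5 ≠ 1/6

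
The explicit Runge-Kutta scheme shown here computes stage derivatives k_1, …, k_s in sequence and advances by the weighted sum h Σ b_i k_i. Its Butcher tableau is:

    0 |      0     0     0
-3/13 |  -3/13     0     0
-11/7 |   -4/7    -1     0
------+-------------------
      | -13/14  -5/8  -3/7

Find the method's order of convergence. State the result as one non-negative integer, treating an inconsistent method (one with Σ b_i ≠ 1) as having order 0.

b = (-13/14, -5/8, -3/7)
c = (0, -3/13, -11/7)
Ac = (0, 0, 3/13)
Σ b_i: (-13/14)·1 + (-5/8)·1 + (-3/7)·1 = -111/56 ≠ 1 ⇒ order 0.

0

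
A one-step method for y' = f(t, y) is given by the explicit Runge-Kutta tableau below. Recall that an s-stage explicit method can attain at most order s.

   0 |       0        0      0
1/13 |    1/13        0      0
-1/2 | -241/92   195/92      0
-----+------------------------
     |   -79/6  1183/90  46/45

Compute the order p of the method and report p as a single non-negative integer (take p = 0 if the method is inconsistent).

3

b = (-79/6, 1183/90, 46/45)
c = (0, 1/13, -1/2)
Ac = (0, 0, 15/92)
Σ b_i: (-79/6)·1 + 1183/90·1 + 46/45·1 = 1 ✓
b·c: 1183/90·1/13 + 46/45·(-1/2) = 1/2 ✓
b·c²: 1183/90·1/169 + 46/45·1/4 = 1/3 ✓
b·Ac: 46/45·15/92 = 1/6 ✓; 3 stages ⇒ order 3.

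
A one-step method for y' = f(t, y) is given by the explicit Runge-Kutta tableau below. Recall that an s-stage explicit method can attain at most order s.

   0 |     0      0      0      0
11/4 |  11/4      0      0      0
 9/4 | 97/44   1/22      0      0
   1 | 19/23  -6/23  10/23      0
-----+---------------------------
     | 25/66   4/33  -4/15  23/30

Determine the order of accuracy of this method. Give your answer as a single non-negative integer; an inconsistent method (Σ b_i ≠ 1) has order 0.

4

b = (25/66, 4/33, -4/15, 23/30)
c = (0, 11/4, 9/4, 1)
Ac = (0, 0, 1/8, 6/23)
Σ b_i: 25/66·1 + 4/33·1 + (-4/15)·1 + 23/30·1 = 1 ✓
b·c: 4/33·11/4 + (-4/15)·9/4 + 23/30·1 = 1/2 ✓
b·c²: 4/33·121/16 + (-4/15)·81/16 + 23/30·1 = 1/3 ✓
b·Ac: (-4/15)·1/8 + 23/30·6/23 = 1/6 ✓
b·c³: 4/33·1331/64 + (-4/15)·729/64 + 23/30·1 = 1/4 ✓
b·(c∘Ac): (-4/15)·9/32 + 23/30·6/23 = 1/8 ✓
b·Ac²: (-4/15)·11/32 + 23/30·21/92 = 1/12 ✓
b·A²c: 23/30·5/92 = 1/24 ✓; 4 stages ⇒ order 4.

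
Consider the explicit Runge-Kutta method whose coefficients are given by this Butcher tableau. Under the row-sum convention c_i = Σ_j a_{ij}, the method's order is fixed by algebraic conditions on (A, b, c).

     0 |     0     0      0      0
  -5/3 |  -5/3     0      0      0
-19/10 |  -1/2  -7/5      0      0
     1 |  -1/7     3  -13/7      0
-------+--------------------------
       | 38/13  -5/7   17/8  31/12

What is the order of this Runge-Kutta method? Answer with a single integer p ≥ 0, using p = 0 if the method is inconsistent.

b = (38/13, -5/7, 17/8, 31/12)
c = (0, -5/3, -19/10, 1)
Ac = (0, 0, 7/3, -103/70)
Σ b_i: 38/13·1 + (-5/7)·1 + 17/8·1 + 31/12·1 = 15107/2184 ≠ 1 ⇒ order 0.

0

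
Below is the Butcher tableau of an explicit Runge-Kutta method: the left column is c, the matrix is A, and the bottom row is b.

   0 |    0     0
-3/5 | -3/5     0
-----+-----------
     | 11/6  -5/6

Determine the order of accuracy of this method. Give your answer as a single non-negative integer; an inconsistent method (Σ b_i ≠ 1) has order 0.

b = (11/6, -5/6)
c = (0, -3/5)
Σ b_i: 11/6·1 + (-5/6)·1 = 1 ✓
b·c: (-5/6)·(-3/5) = 1/2 ✓; 2 stages ⇒ order 2.

2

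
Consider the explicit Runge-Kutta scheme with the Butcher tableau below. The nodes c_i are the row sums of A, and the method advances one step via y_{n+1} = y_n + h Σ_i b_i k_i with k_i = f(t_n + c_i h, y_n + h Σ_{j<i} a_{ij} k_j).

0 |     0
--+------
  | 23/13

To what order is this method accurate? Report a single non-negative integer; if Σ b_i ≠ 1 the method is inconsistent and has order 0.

0

b = (23/13)
c = (0)
Σ b_i: 23/13·1 = 23/13 ≠ 1 ⇒ order 0.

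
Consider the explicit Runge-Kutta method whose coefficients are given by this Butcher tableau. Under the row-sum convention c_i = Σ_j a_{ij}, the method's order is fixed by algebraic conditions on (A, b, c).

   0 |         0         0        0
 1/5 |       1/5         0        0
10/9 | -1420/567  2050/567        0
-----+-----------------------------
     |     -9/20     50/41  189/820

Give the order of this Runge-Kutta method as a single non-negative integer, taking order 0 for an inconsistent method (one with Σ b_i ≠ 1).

b = (-9/20, 50/41, 189/820)
c = (0, 1/5, 10/9)
Ac = (0, 0, 410/567)
Σ b_i: (-9/20)·1 + 50/41·1 + 189/820·1 = 1 ✓
b·c: 50/41·1/5 + 189/820·10/9 = 1/2 ✓
b·c²: 50/41·1/25 + 189/820·100/81 = 1/3 ✓
b·Ac: 189/820·410/567 = 1/6 ✓; 3 stages ⇒ order 3.

3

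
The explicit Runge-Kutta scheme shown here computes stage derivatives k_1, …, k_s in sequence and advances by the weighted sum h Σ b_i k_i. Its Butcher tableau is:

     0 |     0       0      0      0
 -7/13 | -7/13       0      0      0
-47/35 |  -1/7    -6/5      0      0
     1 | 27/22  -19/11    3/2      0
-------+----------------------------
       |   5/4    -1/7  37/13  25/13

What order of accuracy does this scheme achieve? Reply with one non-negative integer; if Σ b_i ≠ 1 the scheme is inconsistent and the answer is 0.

b = (5/4, -1/7, 37/13, 25/13)
c = (0, -7/13, -47/35, 1)
Ac = (0, 0, 42/65, -10853/10010)
Σ b_i: 5/4·1 + (-1/7)·1 + 37/13·1 + 25/13·1 = 2139/364 ≠ 1 ⇒ order 0.

0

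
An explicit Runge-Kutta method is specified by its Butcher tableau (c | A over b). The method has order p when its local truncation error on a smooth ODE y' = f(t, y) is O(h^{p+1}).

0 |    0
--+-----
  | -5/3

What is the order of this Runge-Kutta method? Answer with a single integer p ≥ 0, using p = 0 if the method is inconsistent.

0

b = (-5/3)
c = (0)
Σ b_i: (-5/3)·1 = -5/3 ≠ 1 ⇒ order 0.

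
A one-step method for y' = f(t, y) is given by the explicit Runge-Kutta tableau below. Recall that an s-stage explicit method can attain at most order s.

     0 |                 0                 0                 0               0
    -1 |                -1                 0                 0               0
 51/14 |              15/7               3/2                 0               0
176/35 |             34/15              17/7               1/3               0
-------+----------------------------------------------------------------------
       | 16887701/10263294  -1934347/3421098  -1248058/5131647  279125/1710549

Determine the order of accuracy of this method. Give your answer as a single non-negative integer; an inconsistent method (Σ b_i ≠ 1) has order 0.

3

b = (16887701/10263294, -1934347/3421098, -1248058/5131647, 279125/1710549)
c = (0, -1, 51/14, 176/35)
Ac = (0, 0, -3/2, -17/14)
Σ b_i: 16887701/10263294·1 + (-1934347/3421098)·1 + (-1248058/5131647)·1 + 279125/1710549·1 = 1 ✓
b·c: (-1934347/3421098)·(-1) + (-1248058/5131647)·51/14 + 279125/1710549·176/35 = 1/2 ✓
b·c²: (-1934347/3421098)·1 + (-1248058/5131647)·2601/196 + 279125/1710549·30976/1225 = 1/3 ✓
b·Ac: (-1248058/5131647)·(-3/2) + 279125/1710549·(-17/14) = 1/6 ✓
b·c³: (-1934347/3421098)·(-1) + (-1248058/5131647)·132651/2744 + 279125/1710549·5451776/42875 = 3204219283/335267604 ≠ 1/4 ⇒ order 3.
b·(c∘Ac): (-1248058/5131647)·(-153/28) + 279125/1710549·(-1496/245) = 7964279/23947686 ≠ 1/8
b·Ac²: (-1248058/5131647)·3/2 + 279125/1710549·1343/196 = 36079313/47895372 ≠ 1/12
b·A²c: 279125/1710549·(-1/2) = -279125/3421098 ≠ 1/24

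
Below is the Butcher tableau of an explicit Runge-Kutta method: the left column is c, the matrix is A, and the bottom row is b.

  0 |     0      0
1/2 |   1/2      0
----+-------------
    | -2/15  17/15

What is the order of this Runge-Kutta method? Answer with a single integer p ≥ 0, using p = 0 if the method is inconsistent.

b = (-2/15, 17/15)
c = (0, 1/2)
Σ b_i: (-2/15)·1 + 17/15·1 = 1 ✓
b·c: 17/15·1/2 = 17/30 ≠ 1/2 ⇒ order 1.

1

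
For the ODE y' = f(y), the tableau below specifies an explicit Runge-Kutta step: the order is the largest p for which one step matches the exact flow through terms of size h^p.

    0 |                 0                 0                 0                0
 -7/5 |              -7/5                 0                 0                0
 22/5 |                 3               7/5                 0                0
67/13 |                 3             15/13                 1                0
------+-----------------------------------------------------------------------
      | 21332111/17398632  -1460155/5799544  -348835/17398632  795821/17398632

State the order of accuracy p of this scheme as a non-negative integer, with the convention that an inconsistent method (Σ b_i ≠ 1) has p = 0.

3

b = (21332111/17398632, -1460155/5799544, -348835/17398632, 795821/17398632)
c = (0, -7/5, 22/5, 67/13)
Ac = (0, 0, -49/25, 181/65)
Σ b_i: 21332111/17398632·1 + (-1460155/5799544)·1 + (-348835/17398632)·1 + 795821/17398632·1 = 1 ✓
b·c: (-1460155/5799544)·(-7/5) + (-348835/17398632)·22/5 + 795821/17398632·67/13 = 1/2 ✓
b·c²: (-1460155/5799544)·49/25 + (-348835/17398632)·484/25 + 795821/17398632·4489/169 = 1/3 ✓
b·Ac: (-348835/17398632)·(-49/25) + 795821/17398632·181/65 = 1/6 ✓
b·c³: (-1460155/5799544)·(-343/125) + (-348835/17398632)·10648/125 + 795821/17398632·300763/2197 = 4942732609/942425900 ≠ 1/4 ⇒ order 3.
b·(c∘Ac): (-348835/17398632)·(-1078/125) + 795821/17398632·12127/845 = 120246347/144988600 ≠ 1/8
b·Ac²: (-348835/17398632)·343/125 + 795821/17398632·7027/325 = 67706963/72494300 ≠ 1/12
b·A²c: 795821/17398632·(-49/25) = -38995229/434965800 ≠ 1/24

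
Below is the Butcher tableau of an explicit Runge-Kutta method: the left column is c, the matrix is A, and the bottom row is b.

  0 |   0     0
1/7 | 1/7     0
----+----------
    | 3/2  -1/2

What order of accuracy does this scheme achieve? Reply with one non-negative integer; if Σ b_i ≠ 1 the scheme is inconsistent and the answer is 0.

b = (3/2, -1/2)
c = (0, 1/7)
Σ b_i: 3/2·1 + (-1/2)·1 = 1 ✓
b·c: (-1/2)·1/7 = -1/14 ≠ 1/2 ⇒ order 1.

1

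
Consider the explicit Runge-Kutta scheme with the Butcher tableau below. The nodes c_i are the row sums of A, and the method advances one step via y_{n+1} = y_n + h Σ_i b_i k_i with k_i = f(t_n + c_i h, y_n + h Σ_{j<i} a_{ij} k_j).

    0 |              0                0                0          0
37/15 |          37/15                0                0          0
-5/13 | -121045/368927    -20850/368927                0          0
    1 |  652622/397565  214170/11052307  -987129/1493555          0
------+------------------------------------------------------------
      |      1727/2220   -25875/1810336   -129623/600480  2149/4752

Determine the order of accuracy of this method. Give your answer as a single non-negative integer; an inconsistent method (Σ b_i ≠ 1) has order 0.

4

b = (1727/2220, -25875/1810336, -129623/600480, 2149/4752)
c = (0, 37/15, -5/13, 1)
Ac = (0, 0, -1390/9971, 649/2149)
Σ b_i: 1727/2220·1 + (-25875/1810336)·1 + (-129623/600480)·1 + 2149/4752·1 = 1 ✓
b·c: (-25875/1810336)·37/15 + (-129623/600480)·(-5/13) + 2149/4752·1 = 1/2 ✓
b·c²: (-25875/1810336)·1369/225 + (-129623/600480)·25/169 + 2149/4752·1 = 1/3 ✓
b·Ac: (-129623/600480)·(-1390/9971) + 2149/4752·649/2149 = 1/6 ✓
b·c³: (-25875/1810336)·50653/3375 + (-129623/600480)·(-125/2197) + 2149/4752·1 = 1/4 ✓
b·(c∘Ac): (-129623/600480)·6950/129623 + 2149/4752·649/2149 = 1/8 ✓
b·Ac²: (-129623/600480)·(-10286/29913) + 2149/4752·649/32235 = 1/12 ✓
b·A²c: 2149/4752·198/2149 = 1/24 ✓; 4 stages ⇒ order 4.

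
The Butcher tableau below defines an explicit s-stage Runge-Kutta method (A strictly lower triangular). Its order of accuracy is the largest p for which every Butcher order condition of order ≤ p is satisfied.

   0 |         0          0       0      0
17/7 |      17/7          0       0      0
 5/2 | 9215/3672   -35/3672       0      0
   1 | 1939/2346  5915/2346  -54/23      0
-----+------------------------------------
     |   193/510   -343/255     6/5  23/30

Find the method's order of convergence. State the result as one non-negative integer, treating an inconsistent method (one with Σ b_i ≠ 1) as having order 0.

b = (193/510, -343/255, 6/5, 23/30)
c = (0, 17/7, 5/2, 1)
Ac = (0, 0, -5/216, 35/138)
Σ b_i: 193/510·1 + (-343/255)·1 + 6/5·1 + 23/30·1 = 1 ✓
b·c: (-343/255)·17/7 + 6/5·5/2 + 23/30·1 = 1/2 ✓
b·c²: (-343/255)·289/49 + 6/5·25/4 + 23/30·1 = 1/3 ✓
b·Ac: 6/5·(-5/216) + 23/30·35/138 = 1/6 ✓
b·c³: (-343/255)·4913/343 + 6/5·125/8 + 23/30·1 = 1/4 ✓
b·(c∘Ac): 6/5·(-25/432) + 23/30·35/138 = 1/8 ✓
b·Ac²: 6/5·(-85/1512) + 23/30·95/483 = 1/12 ✓
b·A²c: 23/30·5/92 = 1/24 ✓; 4 stages ⇒ order 4.

4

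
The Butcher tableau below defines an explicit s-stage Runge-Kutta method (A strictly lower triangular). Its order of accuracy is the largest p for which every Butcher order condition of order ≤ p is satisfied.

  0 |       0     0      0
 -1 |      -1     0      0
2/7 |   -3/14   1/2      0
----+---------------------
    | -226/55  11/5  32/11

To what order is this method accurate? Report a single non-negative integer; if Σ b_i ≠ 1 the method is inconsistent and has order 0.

b = (-226/55, 11/5, 32/11)
c = (0, -1, 2/7)
Ac = (0, 0, -1/2)
Σ b_i: (-226/55)·1 + 11/5·1 + 32/11·1 = 1 ✓
b·c: 11/5·(-1) + 32/11·2/7 = -527/385 ≠ 1/2 ⇒ order 1.

1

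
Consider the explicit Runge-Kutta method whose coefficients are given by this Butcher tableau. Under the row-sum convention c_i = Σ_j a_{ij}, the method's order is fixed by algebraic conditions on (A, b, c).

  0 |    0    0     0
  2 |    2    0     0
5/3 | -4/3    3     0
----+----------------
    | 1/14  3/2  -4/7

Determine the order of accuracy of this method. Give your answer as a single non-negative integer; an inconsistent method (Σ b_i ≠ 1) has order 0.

b = (1/14, 3/2, -4/7)
c = (0, 2, 5/3)
Ac = (0, 0, 6)
Σ b_i: 1/14·1 + 3/2·1 + (-4/7)·1 = 1 ✓
b·c: 3/2·2 + (-4/7)·5/3 = 43/21 ≠ 1/2 ⇒ order 1.

1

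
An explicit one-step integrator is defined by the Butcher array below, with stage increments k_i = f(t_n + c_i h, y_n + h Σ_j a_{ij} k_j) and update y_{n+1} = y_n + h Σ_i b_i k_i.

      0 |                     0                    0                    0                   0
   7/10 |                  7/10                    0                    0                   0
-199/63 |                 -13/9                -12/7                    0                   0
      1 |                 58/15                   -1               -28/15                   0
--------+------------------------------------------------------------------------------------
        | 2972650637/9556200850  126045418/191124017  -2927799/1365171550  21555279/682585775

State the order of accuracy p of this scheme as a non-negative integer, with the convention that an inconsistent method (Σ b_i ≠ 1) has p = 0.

3

b = (2972650637/9556200850, 126045418/191124017, -2927799/1365171550, 21555279/682585775)
c = (0, 7/10, -199/63, 1)
Ac = (0, 0, -6/5, 1403/270)
Σ b_i: 2972650637/9556200850·1 + 126045418/191124017·1 + (-2927799/1365171550)·1 + 21555279/682585775·1 = 1 ✓
b·c: 126045418/191124017·7/10 + (-2927799/1365171550)·(-199/63) + 21555279/682585775·1 = 1/2 ✓
b·c²: 126045418/191124017·49/100 + (-2927799/1365171550)·39601/3969 + 21555279/682585775·1 = 1/3 ✓
b·Ac: (-2927799/1365171550)·(-6/5) + 21555279/682585775·1403/270 = 1/6 ✓
b·c³: 126045418/191124017·343/1000 + (-2927799/1365171550)·(-7880599/250047) + 21555279/682585775·1 = 839529918539/2580174229500 ≠ 1/4 ⇒ order 3.
b·(c∘Ac): (-2927799/1365171550)·398/105 + 21555279/682585775·1403/270 = 3193762207/20477573250 ≠ 1/8
b·Ac²: (-2927799/1365171550)·(-21/25) + 21555279/682585775·(-3251429/170100) = -7764032380837/12900871147500 ≠ 1/12
b·A²c: 21555279/682585775·56/25 = 1207095624/17064644375 ≠ 1/24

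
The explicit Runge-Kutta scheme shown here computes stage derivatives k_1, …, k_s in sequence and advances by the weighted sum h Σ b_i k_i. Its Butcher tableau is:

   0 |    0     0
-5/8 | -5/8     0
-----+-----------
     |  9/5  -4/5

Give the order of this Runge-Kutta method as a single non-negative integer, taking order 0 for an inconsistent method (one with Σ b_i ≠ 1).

2

b = (9/5, -4/5)
c = (0, -5/8)
Σ b_i: 9/5·1 + (-4/5)·1 = 1 ✓
b·c: (-4/5)·(-5/8) = 1/2 ✓; 2 stages ⇒ order 2.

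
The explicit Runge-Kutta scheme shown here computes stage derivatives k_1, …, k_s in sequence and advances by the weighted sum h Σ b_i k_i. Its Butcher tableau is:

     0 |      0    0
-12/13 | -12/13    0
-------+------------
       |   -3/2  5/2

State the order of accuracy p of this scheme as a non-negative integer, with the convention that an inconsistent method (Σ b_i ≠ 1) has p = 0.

1

b = (-3/2, 5/2)
c = (0, -12/13)
Σ b_i: (-3/2)·1 + 5/2·1 = 1 ✓
b·c: 5/2·(-12/13) = -30/13 ≠ 1/2 ⇒ order 1.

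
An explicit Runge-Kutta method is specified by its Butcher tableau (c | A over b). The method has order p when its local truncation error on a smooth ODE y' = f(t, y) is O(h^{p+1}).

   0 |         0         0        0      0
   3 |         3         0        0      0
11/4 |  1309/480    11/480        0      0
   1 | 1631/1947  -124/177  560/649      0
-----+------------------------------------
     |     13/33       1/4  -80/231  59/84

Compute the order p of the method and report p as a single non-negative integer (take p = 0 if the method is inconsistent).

b = (13/33, 1/4, -80/231, 59/84)
c = (0, 3, 11/4, 1)
Ac = (0, 0, 11/160, 16/59)
Σ b_i: 13/33·1 + 1/4·1 + (-80/231)·1 + 59/84·1 = 1 ✓
b·c: 1/4·3 + (-80/231)·11/4 + 59/84·1 = 1/2 ✓
b·c²: 1/4·9 + (-80/231)·121/16 + 59/84·1 = 1/3 ✓
b·Ac: (-80/231)·11/160 + 59/84·16/59 = 1/6 ✓
b·c³: 1/4·27 + (-80/231)·1331/64 + 59/84·1 = 1/4 ✓
b·(c∘Ac): (-80/231)·121/640 + 59/84·16/59 = 1/8 ✓
b·Ac²: (-80/231)·33/160 + 59/84·13/59 = 1/12 ✓
b·A²c: 59/84·7/118 = 1/24 ✓; 4 stages ⇒ order 4.

4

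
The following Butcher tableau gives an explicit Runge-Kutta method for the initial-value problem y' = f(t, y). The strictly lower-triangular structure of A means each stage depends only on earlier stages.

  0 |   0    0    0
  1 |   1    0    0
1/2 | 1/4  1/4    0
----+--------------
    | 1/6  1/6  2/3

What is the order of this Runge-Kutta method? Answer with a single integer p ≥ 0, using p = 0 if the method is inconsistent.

3

b = (1/6, 1/6, 2/3)
c = (0, 1, 1/2)
Ac = (0, 0, 1/4)
Σ b_i: 1/6·1 + 1/6·1 + 2/3·1 = 1 ✓
b·c: 1/6·1 + 2/3·1/2 = 1/2 ✓
b·c²: 1/6·1 + 2/3·1/4 = 1/3 ✓
b·Ac: 2/3·1/4 = 1/6 ✓; 3 stages ⇒ order 3.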